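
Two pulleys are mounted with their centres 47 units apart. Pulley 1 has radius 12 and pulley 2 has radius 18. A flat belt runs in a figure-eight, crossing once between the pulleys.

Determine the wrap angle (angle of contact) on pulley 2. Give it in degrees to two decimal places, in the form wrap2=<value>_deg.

crossed belt: β = asin((r1+r2)/C) = asin(30/47) = 39.6650°
wrap1 = wrap2 = π + 2β = 259.3300°

wrap2=259.33_deg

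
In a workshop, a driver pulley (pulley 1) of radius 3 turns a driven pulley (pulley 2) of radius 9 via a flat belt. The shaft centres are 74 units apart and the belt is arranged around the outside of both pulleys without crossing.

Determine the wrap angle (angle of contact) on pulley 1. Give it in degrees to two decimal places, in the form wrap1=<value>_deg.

open belt: β = asin((r2−r1)/C) = asin(6/74) = 4.6507°
wrap1 = π − 2β = 170.6986°
wrap2 = π + 2β = 189.3014°

wrap1=170.70_deg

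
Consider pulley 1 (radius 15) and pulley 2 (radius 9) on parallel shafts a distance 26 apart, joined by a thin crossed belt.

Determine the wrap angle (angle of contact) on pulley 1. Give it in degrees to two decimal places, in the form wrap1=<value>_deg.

wrap1=314.76_deg

crossed belt: β = asin((r1+r2)/C) = asin(24/26) = 67.3801°
wrap1 = wrap2 = π + 2β = 314.7603°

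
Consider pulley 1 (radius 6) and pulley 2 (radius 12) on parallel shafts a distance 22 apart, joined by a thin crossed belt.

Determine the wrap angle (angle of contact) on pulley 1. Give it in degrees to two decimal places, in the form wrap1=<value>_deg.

wrap1=289.81_deg

crossed belt: β = asin((r1+r2)/C) = asin(18/22) = 54.9032°
wrap1 = wrap2 = π + 2β = 289.8064°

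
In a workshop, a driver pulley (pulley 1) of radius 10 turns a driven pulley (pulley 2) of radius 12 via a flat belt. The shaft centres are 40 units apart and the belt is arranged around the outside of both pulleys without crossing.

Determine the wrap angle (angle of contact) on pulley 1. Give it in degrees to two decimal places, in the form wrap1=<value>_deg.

open belt: β = asin((r2−r1)/C) = asin(2/40) = 2.8660°
wrap1 = π − 2β = 174.2680°
wrap2 = π + 2β = 185.7320°

wrap1=174.27_deg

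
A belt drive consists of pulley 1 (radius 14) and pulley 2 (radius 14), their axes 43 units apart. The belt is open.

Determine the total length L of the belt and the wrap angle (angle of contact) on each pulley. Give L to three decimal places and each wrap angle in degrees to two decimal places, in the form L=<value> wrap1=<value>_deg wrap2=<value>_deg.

L=173.965 wrap1=180.00_deg wrap2=180.00_deg

open belt: β = asin((r2−r1)/C) = asin(0/43) = 0.0000°
wrap1 = π − 2β = 180.0000°
wrap2 = π + 2β = 180.0000°
tangent length = C·cosβ = 43.0000
L = r1·wrap1 + r2·wrap2 + 2·C·cosβ = 14·3.1416 + 14·3.1416 + 2·43.0000 = 173.9646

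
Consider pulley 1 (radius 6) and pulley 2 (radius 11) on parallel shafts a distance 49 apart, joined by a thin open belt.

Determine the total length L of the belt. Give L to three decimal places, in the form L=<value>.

L=151.918

open belt: β = asin((r2−r1)/C) = asin(5/49) = 5.8567°
wrap1 = π − 2β = 168.2866°
wrap2 = π + 2β = 191.7134°
tangent length = C·cosβ = 48.7442
L = r1·wrap1 + r2·wrap2 + 2·C·cosβ = 6·2.9372 + 11·3.3460 + 2·48.7442 = 151.9177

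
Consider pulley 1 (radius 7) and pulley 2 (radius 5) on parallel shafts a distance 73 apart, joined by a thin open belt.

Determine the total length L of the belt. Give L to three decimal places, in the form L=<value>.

L=183.754

open belt: β = asin((r2−r1)/C) = asin(-2/73) = -1.5699°
wrap1 = π − 2β = 183.1399°
wrap2 = π + 2β = 176.8601°
tangent length = C·cosβ = 72.9726
L = r1·wrap1 + r2·wrap2 + 2·C·cosβ = 7·3.1964 + 5·3.0868 + 2·72.9726 = 183.7539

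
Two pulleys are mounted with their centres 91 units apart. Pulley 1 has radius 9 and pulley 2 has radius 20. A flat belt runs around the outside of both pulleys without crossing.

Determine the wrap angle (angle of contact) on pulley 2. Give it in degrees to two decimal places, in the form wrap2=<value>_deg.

open belt: β = asin((r2−r1)/C) = asin(11/91) = 6.9428°
wrap1 = π − 2β = 166.1143°
wrap2 = π + 2β = 193.8857°

wrap2=193.89_deg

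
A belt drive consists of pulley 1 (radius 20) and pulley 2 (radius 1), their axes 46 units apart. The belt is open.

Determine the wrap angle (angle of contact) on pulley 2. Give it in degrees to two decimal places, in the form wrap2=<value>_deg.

open belt: β = asin((r2−r1)/C) = asin(-19/46) = -24.3962°
wrap1 = π − 2β = 228.7923°
wrap2 = π + 2β = 131.2077°

wrap2=131.21_deg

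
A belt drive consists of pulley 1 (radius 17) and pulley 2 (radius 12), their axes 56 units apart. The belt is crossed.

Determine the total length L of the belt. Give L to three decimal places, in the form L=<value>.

crossed belt: β = asin((r1+r2)/C) = asin(29/56) = 31.1886°
wrap1 = wrap2 = π + 2β = 242.3772°
tangent length = C·cosβ = 47.9062
L = (r1+r2)·wrap + 2·C·cosβ = 29·4.2303 + 2·47.9062 = 218.4905

L=218.490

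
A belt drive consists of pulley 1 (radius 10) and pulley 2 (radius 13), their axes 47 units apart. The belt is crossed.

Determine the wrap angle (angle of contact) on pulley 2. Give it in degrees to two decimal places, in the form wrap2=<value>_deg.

wrap2=238.60_deg

crossed belt: β = asin((r1+r2)/C) = asin(23/47) = 29.2986°
wrap1 = wrap2 = π + 2β = 238.5973°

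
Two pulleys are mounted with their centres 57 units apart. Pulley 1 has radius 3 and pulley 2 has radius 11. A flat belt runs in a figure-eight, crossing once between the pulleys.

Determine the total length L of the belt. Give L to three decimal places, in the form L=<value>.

crossed belt: β = asin((r1+r2)/C) = asin(14/57) = 14.2181°
wrap1 = wrap2 = π + 2β = 208.4362°
tangent length = C·cosβ = 55.2540
L = (r1+r2)·wrap + 2·C·cosβ = 14·3.6379 + 2·55.2540 = 161.4385

L=161.439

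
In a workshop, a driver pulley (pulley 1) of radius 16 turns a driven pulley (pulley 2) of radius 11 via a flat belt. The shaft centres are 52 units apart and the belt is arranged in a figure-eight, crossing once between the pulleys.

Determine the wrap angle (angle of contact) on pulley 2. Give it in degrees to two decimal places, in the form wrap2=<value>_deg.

crossed belt: β = asin((r1+r2)/C) = asin(27/52) = 31.2807°
wrap1 = wrap2 = π + 2β = 242.5613°

wrap2=242.56_deg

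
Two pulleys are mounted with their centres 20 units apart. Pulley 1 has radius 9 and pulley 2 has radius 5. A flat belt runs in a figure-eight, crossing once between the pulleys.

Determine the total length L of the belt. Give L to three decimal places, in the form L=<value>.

L=94.259

crossed belt: β = asin((r1+r2)/C) = asin(14/20) = 44.4270°
wrap1 = wrap2 = π + 2β = 268.8540°
tangent length = C·cosβ = 14.2829
L = (r1+r2)·wrap + 2·C·cosβ = 14·4.6924 + 2·14.2829 = 94.2591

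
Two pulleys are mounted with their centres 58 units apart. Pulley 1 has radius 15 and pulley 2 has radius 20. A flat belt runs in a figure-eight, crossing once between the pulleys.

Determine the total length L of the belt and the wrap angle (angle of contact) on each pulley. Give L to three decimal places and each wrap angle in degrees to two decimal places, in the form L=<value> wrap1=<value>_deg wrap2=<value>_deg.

L=247.802 wrap1=254.23_deg wrap2=254.23_deg

crossed belt: β = asin((r1+r2)/C) = asin(35/58) = 37.1173°
wrap1 = wrap2 = π + 2β = 254.2345°
tangent length = C·cosβ = 46.2493
L = (r1+r2)·wrap + 2·C·cosβ = 35·4.4372 + 2·46.2493 = 247.8017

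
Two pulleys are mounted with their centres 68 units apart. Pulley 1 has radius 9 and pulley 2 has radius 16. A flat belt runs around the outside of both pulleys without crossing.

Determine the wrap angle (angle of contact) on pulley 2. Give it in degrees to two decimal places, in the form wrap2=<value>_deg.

wrap2=191.82_deg

open belt: β = asin((r2−r1)/C) = asin(7/68) = 5.9086°
wrap1 = π − 2β = 168.1829°
wrap2 = π + 2β = 191.8171°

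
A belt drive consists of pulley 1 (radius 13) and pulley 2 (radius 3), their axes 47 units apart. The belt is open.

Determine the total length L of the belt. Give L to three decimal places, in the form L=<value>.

L=146.401

open belt: β = asin((r2−r1)/C) = asin(-10/47) = -12.2845°
wrap1 = π − 2β = 204.5690°
wrap2 = π + 2β = 155.4310°
tangent length = C·cosβ = 45.9239
L = r1·wrap1 + r2·wrap2 + 2·C·cosβ = 13·3.5704 + 3·2.7128 + 2·45.9239 = 146.4013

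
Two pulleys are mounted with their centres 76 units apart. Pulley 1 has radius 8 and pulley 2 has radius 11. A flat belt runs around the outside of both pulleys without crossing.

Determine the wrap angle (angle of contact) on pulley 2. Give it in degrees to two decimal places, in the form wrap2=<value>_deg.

open belt: β = asin((r2−r1)/C) = asin(3/76) = 2.2623°
wrap1 = π − 2β = 175.4755°
wrap2 = π + 2β = 184.5245°

wrap2=184.52_deg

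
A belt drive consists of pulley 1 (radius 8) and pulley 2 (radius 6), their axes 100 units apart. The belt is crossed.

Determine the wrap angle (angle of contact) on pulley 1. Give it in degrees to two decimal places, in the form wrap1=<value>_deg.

wrap1=196.10_deg

crossed belt: β = asin((r1+r2)/C) = asin(14/100) = 8.0478°
wrap1 = wrap2 = π + 2β = 196.0957°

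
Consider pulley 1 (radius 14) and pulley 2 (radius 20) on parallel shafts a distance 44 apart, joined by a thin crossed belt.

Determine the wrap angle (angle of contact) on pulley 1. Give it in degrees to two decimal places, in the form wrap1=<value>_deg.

wrap1=281.20_deg

crossed belt: β = asin((r1+r2)/C) = asin(34/44) = 50.5994°
wrap1 = wrap2 = π + 2β = 281.1989°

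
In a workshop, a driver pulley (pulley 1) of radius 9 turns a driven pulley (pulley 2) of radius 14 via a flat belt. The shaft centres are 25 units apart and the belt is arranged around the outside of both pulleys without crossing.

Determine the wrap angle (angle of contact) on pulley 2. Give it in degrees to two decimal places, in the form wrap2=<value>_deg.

open belt: β = asin((r2−r1)/C) = asin(5/25) = 11.5370°
wrap1 = π − 2β = 156.9261°
wrap2 = π + 2β = 203.0739°

wrap2=203.07_deg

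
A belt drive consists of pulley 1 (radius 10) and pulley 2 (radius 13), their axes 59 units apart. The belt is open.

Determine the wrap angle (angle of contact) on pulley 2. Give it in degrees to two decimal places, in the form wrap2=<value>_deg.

open belt: β = asin((r2−r1)/C) = asin(3/59) = 2.9146°
wrap1 = π − 2β = 174.1708°
wrap2 = π + 2β = 185.8292°

wrap2=185.83_deg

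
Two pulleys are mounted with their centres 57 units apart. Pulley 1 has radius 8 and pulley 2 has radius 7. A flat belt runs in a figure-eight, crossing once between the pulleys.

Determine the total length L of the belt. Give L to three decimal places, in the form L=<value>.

L=165.095

crossed belt: β = asin((r1+r2)/C) = asin(15/57) = 15.2575°
wrap1 = wrap2 = π + 2β = 210.5150°
tangent length = C·cosβ = 54.9909
L = (r1+r2)·wrap + 2·C·cosβ = 15·3.6742 + 2·54.9909 = 165.0945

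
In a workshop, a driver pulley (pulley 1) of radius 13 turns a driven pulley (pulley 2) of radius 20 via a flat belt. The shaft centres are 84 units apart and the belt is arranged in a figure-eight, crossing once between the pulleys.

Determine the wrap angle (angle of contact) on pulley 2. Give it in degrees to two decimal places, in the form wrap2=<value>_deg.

wrap2=226.26_deg

crossed belt: β = asin((r1+r2)/C) = asin(33/84) = 23.1324°
wrap1 = wrap2 = π + 2β = 226.2648°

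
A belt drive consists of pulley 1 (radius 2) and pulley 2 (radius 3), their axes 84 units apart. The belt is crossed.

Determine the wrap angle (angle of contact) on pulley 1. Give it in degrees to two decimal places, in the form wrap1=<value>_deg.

crossed belt: β = asin((r1+r2)/C) = asin(5/84) = 3.4125°
wrap1 = wrap2 = π + 2β = 186.8250°

wrap1=186.82_deg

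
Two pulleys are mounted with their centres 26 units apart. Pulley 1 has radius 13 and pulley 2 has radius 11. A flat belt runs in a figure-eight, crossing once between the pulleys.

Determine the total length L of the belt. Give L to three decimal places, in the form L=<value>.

L=151.846

crossed belt: β = asin((r1+r2)/C) = asin(24/26) = 67.3801°
wrap1 = wrap2 = π + 2β = 314.7603°
tangent length = C·cosβ = 10.0000
L = (r1+r2)·wrap + 2·C·cosβ = 24·5.4936 + 2·10.0000 = 151.8465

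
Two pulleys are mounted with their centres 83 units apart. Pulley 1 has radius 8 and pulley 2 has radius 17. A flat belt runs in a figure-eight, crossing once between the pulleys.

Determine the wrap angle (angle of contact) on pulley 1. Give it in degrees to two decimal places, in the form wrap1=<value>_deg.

wrap1=215.06_deg

crossed belt: β = asin((r1+r2)/C) = asin(25/83) = 17.5300°
wrap1 = wrap2 = π + 2β = 215.0600°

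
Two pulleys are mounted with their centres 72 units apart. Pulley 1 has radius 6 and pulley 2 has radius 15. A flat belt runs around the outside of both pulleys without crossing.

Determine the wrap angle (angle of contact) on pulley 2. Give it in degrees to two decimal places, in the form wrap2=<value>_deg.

wrap2=194.36_deg

open belt: β = asin((r2−r1)/C) = asin(9/72) = 7.1808°
wrap1 = π − 2β = 165.6385°
wrap2 = π + 2β = 194.3615°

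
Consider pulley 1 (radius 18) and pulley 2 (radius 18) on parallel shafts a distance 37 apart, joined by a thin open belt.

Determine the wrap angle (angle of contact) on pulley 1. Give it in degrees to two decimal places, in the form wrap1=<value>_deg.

wrap1=180.00_deg

open belt: β = asin((r2−r1)/C) = asin(0/37) = 0.0000°
wrap1 = π − 2β = 180.0000°
wrap2 = π + 2β = 180.0000°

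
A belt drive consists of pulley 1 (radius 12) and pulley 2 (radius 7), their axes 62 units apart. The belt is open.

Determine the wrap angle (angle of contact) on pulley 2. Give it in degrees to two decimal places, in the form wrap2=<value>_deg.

wrap2=170.75_deg

open belt: β = asin((r2−r1)/C) = asin(-5/62) = -4.6257°
wrap1 = π − 2β = 189.2513°
wrap2 = π + 2β = 170.7487°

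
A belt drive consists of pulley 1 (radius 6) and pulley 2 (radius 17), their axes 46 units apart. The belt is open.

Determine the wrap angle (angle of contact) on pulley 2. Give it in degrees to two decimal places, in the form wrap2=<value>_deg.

wrap2=207.67_deg

open belt: β = asin((r2−r1)/C) = asin(11/46) = 13.8352°
wrap1 = π − 2β = 152.3296°
wrap2 = π + 2β = 207.6704°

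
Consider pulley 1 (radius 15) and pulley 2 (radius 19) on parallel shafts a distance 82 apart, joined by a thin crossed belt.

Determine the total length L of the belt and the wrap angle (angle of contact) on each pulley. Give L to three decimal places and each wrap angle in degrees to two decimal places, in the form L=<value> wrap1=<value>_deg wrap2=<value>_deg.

L=285.125 wrap1=228.99_deg wrap2=228.99_deg

crossed belt: β = asin((r1+r2)/C) = asin(34/82) = 24.4963°
wrap1 = wrap2 = π + 2β = 228.9926°
tangent length = C·cosβ = 74.6190
L = (r1+r2)·wrap + 2·C·cosβ = 34·3.9967 + 2·74.6190 = 285.1250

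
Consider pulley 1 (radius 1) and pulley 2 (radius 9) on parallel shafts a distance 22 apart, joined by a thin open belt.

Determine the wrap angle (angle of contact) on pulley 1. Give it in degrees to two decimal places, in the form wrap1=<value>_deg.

wrap1=137.35_deg

open belt: β = asin((r2−r1)/C) = asin(8/22) = 21.3237°
wrap1 = π − 2β = 137.3526°
wrap2 = π + 2β = 222.6474°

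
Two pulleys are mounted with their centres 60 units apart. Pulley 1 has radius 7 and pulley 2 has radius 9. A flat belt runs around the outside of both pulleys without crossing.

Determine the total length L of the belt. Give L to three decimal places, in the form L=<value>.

L=170.332

open belt: β = asin((r2−r1)/C) = asin(2/60) = 1.9102°
wrap1 = π − 2β = 176.1796°
wrap2 = π + 2β = 183.8204°
tangent length = C·cosβ = 59.9667
L = r1·wrap1 + r2·wrap2 + 2·C·cosβ = 7·3.0749 + 9·3.2083 + 2·59.9667 = 170.3322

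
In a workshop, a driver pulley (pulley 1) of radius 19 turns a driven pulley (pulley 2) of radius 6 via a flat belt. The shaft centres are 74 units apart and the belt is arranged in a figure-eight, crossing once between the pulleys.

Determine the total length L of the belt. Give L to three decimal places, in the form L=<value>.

L=235.069

crossed belt: β = asin((r1+r2)/C) = asin(25/74) = 19.7452°
wrap1 = wrap2 = π + 2β = 219.4904°
tangent length = C·cosβ = 69.6491
L = (r1+r2)·wrap + 2·C·cosβ = 25·3.8308 + 2·69.6491 = 235.0690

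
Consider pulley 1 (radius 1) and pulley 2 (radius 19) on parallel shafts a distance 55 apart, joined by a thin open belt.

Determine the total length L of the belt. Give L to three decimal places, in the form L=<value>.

L=178.777

open belt: β = asin((r2−r1)/C) = asin(18/55) = 19.1033°
wrap1 = π − 2β = 141.7934°
wrap2 = π + 2β = 218.2066°
tangent length = C·cosβ = 51.9711
L = r1·wrap1 + r2·wrap2 + 2·C·cosβ = 1·2.4748 + 19·3.8084 + 2·51.9711 = 178.7771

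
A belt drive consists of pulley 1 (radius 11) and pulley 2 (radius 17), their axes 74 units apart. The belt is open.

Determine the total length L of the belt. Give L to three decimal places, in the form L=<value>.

open belt: β = asin((r2−r1)/C) = asin(6/74) = 4.6507°
wrap1 = π − 2β = 170.6986°
wrap2 = π + 2β = 189.3014°
tangent length = C·cosβ = 73.7564
L = r1·wrap1 + r2·wrap2 + 2·C·cosβ = 11·2.9793 + 17·3.3039 + 2·73.7564 = 236.4513

L=236.451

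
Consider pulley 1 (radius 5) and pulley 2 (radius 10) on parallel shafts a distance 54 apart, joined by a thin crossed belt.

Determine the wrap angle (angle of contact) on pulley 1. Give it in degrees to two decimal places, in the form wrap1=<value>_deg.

crossed belt: β = asin((r1+r2)/C) = asin(15/54) = 16.1276°
wrap1 = wrap2 = π + 2β = 212.2552°

wrap1=212.26_deg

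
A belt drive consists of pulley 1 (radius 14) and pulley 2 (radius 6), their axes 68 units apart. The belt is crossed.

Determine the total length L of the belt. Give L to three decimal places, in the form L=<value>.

crossed belt: β = asin((r1+r2)/C) = asin(20/68) = 17.1046°
wrap1 = wrap2 = π + 2β = 214.2093°
tangent length = C·cosβ = 64.9923
L = (r1+r2)·wrap + 2·C·cosβ = 20·3.7387 + 2·64.9923 = 204.7578

L=204.758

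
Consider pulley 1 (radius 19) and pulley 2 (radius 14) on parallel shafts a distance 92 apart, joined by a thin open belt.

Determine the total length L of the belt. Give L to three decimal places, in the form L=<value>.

L=287.944

open belt: β = asin((r2−r1)/C) = asin(-5/92) = -3.1154°
wrap1 = π − 2β = 186.2309°
wrap2 = π + 2β = 173.7691°
tangent length = C·cosβ = 91.8640
L = r1·wrap1 + r2·wrap2 + 2·C·cosβ = 19·3.2503 + 14·3.0328 + 2·91.8640 = 287.9444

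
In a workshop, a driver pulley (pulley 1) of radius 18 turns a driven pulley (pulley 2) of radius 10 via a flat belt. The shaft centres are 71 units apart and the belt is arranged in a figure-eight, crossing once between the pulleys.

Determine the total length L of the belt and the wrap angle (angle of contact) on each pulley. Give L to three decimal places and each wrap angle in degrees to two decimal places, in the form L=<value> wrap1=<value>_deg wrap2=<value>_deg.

crossed belt: β = asin((r1+r2)/C) = asin(28/71) = 23.2265°
wrap1 = wrap2 = π + 2β = 226.4529°
tangent length = C·cosβ = 65.2457
L = (r1+r2)·wrap + 2·C·cosβ = 28·3.9523 + 2·65.2457 = 241.1571

L=241.157 wrap1=226.45_deg wrap2=226.45_deg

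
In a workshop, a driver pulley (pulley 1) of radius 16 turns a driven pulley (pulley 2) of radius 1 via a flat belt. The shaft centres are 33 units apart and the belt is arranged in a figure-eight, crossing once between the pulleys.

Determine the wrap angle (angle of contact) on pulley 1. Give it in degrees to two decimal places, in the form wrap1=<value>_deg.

crossed belt: β = asin((r1+r2)/C) = asin(17/33) = 31.0076°
wrap1 = wrap2 = π + 2β = 242.0152°

wrap1=242.02_deg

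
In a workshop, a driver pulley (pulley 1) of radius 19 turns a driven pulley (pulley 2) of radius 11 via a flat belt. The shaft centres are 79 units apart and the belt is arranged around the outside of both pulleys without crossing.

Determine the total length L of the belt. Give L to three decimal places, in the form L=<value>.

open belt: β = asin((r2−r1)/C) = asin(-8/79) = -5.8121°
wrap1 = π − 2β = 191.6241°
wrap2 = π + 2β = 168.3759°
tangent length = C·cosβ = 78.5939
L = r1·wrap1 + r2·wrap2 + 2·C·cosβ = 19·3.3445 + 11·2.9387 + 2·78.5939 = 253.0586

L=253.059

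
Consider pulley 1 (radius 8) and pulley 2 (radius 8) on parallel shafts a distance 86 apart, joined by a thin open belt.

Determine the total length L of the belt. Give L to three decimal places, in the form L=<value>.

open belt: β = asin((r2−r1)/C) = asin(0/86) = 0.0000°
wrap1 = π − 2β = 180.0000°
wrap2 = π + 2β = 180.0000°
tangent length = C·cosβ = 86.0000
L = r1·wrap1 + r2·wrap2 + 2·C·cosβ = 8·3.1416 + 8·3.1416 + 2·86.0000 = 222.2655

L=222.265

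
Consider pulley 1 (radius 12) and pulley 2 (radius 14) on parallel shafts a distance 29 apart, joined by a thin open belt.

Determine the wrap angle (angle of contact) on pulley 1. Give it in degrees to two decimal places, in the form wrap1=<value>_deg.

open belt: β = asin((r2−r1)/C) = asin(2/29) = 3.9546°
wrap1 = π − 2β = 172.0909°
wrap2 = π + 2β = 187.9091°

wrap1=172.09_deg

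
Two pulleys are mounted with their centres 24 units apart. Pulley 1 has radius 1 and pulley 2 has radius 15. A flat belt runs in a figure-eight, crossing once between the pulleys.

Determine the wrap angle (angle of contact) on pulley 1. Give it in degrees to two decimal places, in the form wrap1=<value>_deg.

crossed belt: β = asin((r1+r2)/C) = asin(16/24) = 41.8103°
wrap1 = wrap2 = π + 2β = 263.6206°

wrap1=263.62_deg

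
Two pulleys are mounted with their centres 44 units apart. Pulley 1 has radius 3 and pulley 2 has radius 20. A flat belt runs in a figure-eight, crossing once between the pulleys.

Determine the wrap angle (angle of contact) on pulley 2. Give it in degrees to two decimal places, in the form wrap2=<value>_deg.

wrap2=243.03_deg

crossed belt: β = asin((r1+r2)/C) = asin(23/44) = 31.5154°
wrap1 = wrap2 = π + 2β = 243.0307°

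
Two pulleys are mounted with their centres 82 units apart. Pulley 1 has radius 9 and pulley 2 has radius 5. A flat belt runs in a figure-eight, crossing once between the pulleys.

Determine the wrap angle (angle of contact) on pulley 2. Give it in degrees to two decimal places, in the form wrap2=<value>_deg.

wrap2=199.66_deg

crossed belt: β = asin((r1+r2)/C) = asin(14/82) = 9.8304°
wrap1 = wrap2 = π + 2β = 199.6607°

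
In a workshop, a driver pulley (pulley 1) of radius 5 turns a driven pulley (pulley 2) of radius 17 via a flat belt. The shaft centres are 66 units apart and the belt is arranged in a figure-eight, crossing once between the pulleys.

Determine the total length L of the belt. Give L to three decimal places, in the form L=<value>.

crossed belt: β = asin((r1+r2)/C) = asin(22/66) = 19.4712°
wrap1 = wrap2 = π + 2β = 218.9424°
tangent length = C·cosβ = 62.2254
L = (r1+r2)·wrap + 2·C·cosβ = 22·3.8213 + 2·62.2254 = 208.5187

L=208.519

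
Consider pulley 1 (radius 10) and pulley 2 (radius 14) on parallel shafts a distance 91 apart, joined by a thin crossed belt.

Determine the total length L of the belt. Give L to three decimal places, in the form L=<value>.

crossed belt: β = asin((r1+r2)/C) = asin(24/91) = 15.2919°
wrap1 = wrap2 = π + 2β = 210.5837°
tangent length = C·cosβ = 87.7781
L = (r1+r2)·wrap + 2·C·cosβ = 24·3.6754 + 2·87.7781 = 263.7654

L=263.765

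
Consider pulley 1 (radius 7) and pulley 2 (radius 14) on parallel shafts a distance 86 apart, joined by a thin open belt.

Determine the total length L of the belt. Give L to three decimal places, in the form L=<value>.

L=238.544

open belt: β = asin((r2−r1)/C) = asin(7/86) = 4.6688°
wrap1 = π − 2β = 170.6625°
wrap2 = π + 2β = 189.3375°
tangent length = C·cosβ = 85.7146
L = r1·wrap1 + r2·wrap2 + 2·C·cosβ = 7·2.9786 + 14·3.3046 + 2·85.7146 = 238.5435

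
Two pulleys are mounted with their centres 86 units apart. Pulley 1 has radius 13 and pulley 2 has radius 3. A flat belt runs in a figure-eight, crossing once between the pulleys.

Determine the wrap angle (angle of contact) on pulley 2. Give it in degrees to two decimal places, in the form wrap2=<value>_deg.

crossed belt: β = asin((r1+r2)/C) = asin(16/86) = 10.7222°
wrap1 = wrap2 = π + 2β = 201.4443°

wrap2=201.44_deg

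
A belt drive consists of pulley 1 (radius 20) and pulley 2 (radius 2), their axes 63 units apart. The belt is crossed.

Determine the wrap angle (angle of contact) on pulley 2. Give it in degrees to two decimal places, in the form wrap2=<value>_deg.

crossed belt: β = asin((r1+r2)/C) = asin(22/63) = 20.4388°
wrap1 = wrap2 = π + 2β = 220.8776°

wrap2=220.88_deg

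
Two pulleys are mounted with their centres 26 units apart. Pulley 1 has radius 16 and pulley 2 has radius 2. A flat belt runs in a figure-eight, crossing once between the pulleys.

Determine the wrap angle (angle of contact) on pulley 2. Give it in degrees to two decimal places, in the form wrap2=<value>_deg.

wrap2=267.63_deg

crossed belt: β = asin((r1+r2)/C) = asin(18/26) = 43.8131°
wrap1 = wrap2 = π + 2β = 267.6261°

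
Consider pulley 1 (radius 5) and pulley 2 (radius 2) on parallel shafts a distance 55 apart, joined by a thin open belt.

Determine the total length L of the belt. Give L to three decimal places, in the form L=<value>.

L=132.155

open belt: β = asin((r2−r1)/C) = asin(-3/55) = -3.1268°
wrap1 = π − 2β = 186.2536°
wrap2 = π + 2β = 173.7464°
tangent length = C·cosβ = 54.9181
L = r1·wrap1 + r2·wrap2 + 2·C·cosβ = 5·3.2507 + 2·3.0324 + 2·54.9181 = 132.1548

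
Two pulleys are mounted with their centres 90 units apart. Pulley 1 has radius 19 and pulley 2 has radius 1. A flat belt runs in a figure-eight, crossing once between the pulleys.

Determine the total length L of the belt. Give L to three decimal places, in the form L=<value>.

L=247.295

crossed belt: β = asin((r1+r2)/C) = asin(20/90) = 12.8396°
wrap1 = wrap2 = π + 2β = 205.6792°
tangent length = C·cosβ = 87.7496
L = (r1+r2)·wrap + 2·C·cosβ = 20·3.5898 + 2·87.7496 = 247.2949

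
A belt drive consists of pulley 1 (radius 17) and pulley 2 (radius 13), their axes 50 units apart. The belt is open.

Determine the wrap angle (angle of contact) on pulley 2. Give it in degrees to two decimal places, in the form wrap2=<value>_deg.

wrap2=170.82_deg

open belt: β = asin((r2−r1)/C) = asin(-4/50) = -4.5886°
wrap1 = π − 2β = 189.1771°
wrap2 = π + 2β = 170.8229°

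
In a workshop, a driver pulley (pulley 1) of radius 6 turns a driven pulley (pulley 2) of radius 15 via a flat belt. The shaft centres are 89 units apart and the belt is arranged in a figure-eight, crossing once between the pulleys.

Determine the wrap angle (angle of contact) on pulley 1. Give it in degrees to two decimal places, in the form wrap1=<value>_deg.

crossed belt: β = asin((r1+r2)/C) = asin(21/89) = 13.6479°
wrap1 = wrap2 = π + 2β = 207.2959°

wrap1=207.30_deg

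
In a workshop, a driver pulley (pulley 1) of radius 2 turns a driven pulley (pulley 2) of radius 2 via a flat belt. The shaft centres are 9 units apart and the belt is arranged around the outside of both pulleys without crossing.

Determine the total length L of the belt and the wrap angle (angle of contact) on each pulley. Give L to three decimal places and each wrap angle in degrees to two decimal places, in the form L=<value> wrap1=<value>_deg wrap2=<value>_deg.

open belt: β = asin((r2−r1)/C) = asin(0/9) = 0.0000°
wrap1 = π − 2β = 180.0000°
wrap2 = π + 2β = 180.0000°
tangent length = C·cosβ = 9.0000
L = r1·wrap1 + r2·wrap2 + 2·C·cosβ = 2·3.1416 + 2·3.1416 + 2·9.0000 = 30.5664

L=30.566 wrap1=180.00_deg wrap2=180.00_deg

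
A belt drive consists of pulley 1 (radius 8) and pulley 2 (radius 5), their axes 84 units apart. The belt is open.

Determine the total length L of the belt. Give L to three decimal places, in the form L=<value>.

open belt: β = asin((r2−r1)/C) = asin(-3/84) = -2.0467°
wrap1 = π − 2β = 184.0934°
wrap2 = π + 2β = 175.9066°
tangent length = C·cosβ = 83.9464
L = r1·wrap1 + r2·wrap2 + 2·C·cosβ = 8·3.2130 + 5·3.0701 + 2·83.9464 = 208.9479

L=208.948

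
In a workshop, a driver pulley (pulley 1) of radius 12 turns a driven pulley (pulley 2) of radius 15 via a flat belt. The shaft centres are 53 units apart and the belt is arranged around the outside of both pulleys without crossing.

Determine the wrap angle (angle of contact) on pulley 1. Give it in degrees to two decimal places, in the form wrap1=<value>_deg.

open belt: β = asin((r2−r1)/C) = asin(3/53) = 3.2449°
wrap1 = π − 2β = 173.5102°
wrap2 = π + 2β = 186.4898°

wrap1=173.51_deg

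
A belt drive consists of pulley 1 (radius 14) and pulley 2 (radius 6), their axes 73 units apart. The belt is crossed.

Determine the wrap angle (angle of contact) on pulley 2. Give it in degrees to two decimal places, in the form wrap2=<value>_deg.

wrap2=211.80_deg

crossed belt: β = asin((r1+r2)/C) = asin(20/73) = 15.9008°
wrap1 = wrap2 = π + 2β = 211.8016°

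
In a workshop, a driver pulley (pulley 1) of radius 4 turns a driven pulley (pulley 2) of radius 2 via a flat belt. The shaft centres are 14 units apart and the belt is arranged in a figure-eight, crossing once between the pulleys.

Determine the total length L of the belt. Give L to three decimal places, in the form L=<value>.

crossed belt: β = asin((r1+r2)/C) = asin(6/14) = 25.3769°
wrap1 = wrap2 = π + 2β = 230.7539°
tangent length = C·cosβ = 12.6491
L = (r1+r2)·wrap + 2·C·cosβ = 6·4.0274 + 2·12.6491 = 49.4627

L=49.463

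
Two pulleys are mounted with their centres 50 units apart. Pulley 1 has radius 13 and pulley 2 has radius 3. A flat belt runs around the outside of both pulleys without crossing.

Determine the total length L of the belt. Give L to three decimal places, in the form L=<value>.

L=152.272

open belt: β = asin((r2−r1)/C) = asin(-10/50) = -11.5370°
wrap1 = π − 2β = 203.0739°
wrap2 = π + 2β = 156.9261°
tangent length = C·cosβ = 48.9898
L = r1·wrap1 + r2·wrap2 + 2·C·cosβ = 13·3.5443 + 3·2.7389 + 2·48.9898 = 152.2722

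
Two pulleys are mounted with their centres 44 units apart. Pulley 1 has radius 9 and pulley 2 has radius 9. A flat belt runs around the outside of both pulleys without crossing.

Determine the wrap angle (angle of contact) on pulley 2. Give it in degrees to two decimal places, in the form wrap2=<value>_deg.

wrap2=180.00_deg

open belt: β = asin((r2−r1)/C) = asin(0/44) = 0.0000°
wrap1 = π − 2β = 180.0000°
wrap2 = π + 2β = 180.0000°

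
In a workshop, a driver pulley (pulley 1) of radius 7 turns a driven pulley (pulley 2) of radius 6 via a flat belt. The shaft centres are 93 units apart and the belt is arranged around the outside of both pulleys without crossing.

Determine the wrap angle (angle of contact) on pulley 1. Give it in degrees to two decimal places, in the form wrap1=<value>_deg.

open belt: β = asin((r2−r1)/C) = asin(-1/93) = -0.6161°
wrap1 = π − 2β = 181.2322°
wrap2 = π + 2β = 178.7678°

wrap1=181.23_deg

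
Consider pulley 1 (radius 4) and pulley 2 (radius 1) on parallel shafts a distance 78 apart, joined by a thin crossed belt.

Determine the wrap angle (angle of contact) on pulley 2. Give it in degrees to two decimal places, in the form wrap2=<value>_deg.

wrap2=187.35_deg

crossed belt: β = asin((r1+r2)/C) = asin(5/78) = 3.6753°
wrap1 = wrap2 = π + 2β = 187.3507°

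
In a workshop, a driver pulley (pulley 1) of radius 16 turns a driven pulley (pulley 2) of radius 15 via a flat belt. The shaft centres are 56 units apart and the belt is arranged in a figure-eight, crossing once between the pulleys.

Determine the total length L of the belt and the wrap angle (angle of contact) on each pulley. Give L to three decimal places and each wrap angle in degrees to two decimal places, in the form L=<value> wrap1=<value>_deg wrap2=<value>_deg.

crossed belt: β = asin((r1+r2)/C) = asin(31/56) = 33.6124°
wrap1 = wrap2 = π + 2β = 247.2247°
tangent length = C·cosβ = 46.6369
L = (r1+r2)·wrap + 2·C·cosβ = 31·4.3149 + 2·46.6369 = 227.0353

L=227.035 wrap1=247.22_deg wrap2=247.22_deg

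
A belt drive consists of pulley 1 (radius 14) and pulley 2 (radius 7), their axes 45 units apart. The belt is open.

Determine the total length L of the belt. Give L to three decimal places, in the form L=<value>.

L=157.065

open belt: β = asin((r2−r1)/C) = asin(-7/45) = -8.9490°
wrap1 = π − 2β = 197.8980°
wrap2 = π + 2β = 162.1020°
tangent length = C·cosβ = 44.4522
L = r1·wrap1 + r2·wrap2 + 2·C·cosβ = 14·3.4540 + 7·2.8292 + 2·44.4522 = 157.0645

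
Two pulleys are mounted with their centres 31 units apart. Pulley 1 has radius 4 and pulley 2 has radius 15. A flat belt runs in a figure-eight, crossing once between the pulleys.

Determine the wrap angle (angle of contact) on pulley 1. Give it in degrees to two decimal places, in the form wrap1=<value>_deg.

crossed belt: β = asin((r1+r2)/C) = asin(19/31) = 37.7997°
wrap1 = wrap2 = π + 2β = 255.5994°

wrap1=255.60_deg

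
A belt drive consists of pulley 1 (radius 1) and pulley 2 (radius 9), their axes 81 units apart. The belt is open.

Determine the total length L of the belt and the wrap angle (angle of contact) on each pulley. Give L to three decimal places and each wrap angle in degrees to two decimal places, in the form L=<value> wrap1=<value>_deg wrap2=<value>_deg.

L=194.207 wrap1=168.66_deg wrap2=191.34_deg

open belt: β = asin((r2−r1)/C) = asin(8/81) = 5.6681°
wrap1 = π − 2β = 168.6638°
wrap2 = π + 2β = 191.3362°
tangent length = C·cosβ = 80.6040
L = r1·wrap1 + r2·wrap2 + 2·C·cosβ = 1·2.9437 + 9·3.3394 + 2·80.6040 = 194.2067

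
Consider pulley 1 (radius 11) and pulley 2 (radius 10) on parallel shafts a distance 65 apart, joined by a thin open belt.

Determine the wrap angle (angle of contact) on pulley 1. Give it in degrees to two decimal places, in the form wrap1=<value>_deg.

wrap1=181.76_deg

open belt: β = asin((r2−r1)/C) = asin(-1/65) = -0.8815°
wrap1 = π − 2β = 181.7630°
wrap2 = π + 2β = 178.2370°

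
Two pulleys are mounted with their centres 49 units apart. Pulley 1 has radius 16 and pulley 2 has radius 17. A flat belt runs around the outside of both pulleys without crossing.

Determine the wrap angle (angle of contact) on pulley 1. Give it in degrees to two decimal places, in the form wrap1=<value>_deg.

open belt: β = asin((r2−r1)/C) = asin(1/49) = 1.1694°
wrap1 = π − 2β = 177.6612°
wrap2 = π + 2β = 182.3388°

wrap1=177.66_deg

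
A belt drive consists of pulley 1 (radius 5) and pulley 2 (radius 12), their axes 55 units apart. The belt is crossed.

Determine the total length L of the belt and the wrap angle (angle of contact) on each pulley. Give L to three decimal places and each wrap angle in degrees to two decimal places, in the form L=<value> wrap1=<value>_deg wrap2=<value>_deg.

L=168.705 wrap1=216.01_deg wrap2=216.01_deg

crossed belt: β = asin((r1+r2)/C) = asin(17/55) = 18.0045°
wrap1 = wrap2 = π + 2β = 216.0089°
tangent length = C·cosβ = 52.3068
L = (r1+r2)·wrap + 2·C·cosβ = 17·3.7701 + 2·52.3068 = 168.7047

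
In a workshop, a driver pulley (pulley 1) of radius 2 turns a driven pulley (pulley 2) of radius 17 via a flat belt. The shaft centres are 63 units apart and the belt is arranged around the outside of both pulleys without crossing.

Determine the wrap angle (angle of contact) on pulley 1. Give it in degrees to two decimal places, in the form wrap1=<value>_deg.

open belt: β = asin((r2−r1)/C) = asin(15/63) = 13.7741°
wrap1 = π − 2β = 152.4517°
wrap2 = π + 2β = 207.5483°

wrap1=152.45_deg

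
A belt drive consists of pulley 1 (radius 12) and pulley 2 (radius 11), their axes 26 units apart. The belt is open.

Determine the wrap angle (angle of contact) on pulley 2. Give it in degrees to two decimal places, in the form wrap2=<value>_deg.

wrap2=175.59_deg

open belt: β = asin((r2−r1)/C) = asin(-1/26) = -2.2042°
wrap1 = π − 2β = 184.4085°
wrap2 = π + 2β = 175.5915°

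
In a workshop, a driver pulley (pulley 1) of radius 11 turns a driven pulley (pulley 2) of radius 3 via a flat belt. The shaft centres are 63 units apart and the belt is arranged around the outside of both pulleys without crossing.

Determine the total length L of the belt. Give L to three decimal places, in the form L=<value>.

open belt: β = asin((r2−r1)/C) = asin(-8/63) = -7.2954°
wrap1 = π − 2β = 194.5907°
wrap2 = π + 2β = 165.4093°
tangent length = C·cosβ = 62.4900
L = r1·wrap1 + r2·wrap2 + 2·C·cosβ = 11·3.3962 + 3·2.8869 + 2·62.4900 = 170.9995

L=171.000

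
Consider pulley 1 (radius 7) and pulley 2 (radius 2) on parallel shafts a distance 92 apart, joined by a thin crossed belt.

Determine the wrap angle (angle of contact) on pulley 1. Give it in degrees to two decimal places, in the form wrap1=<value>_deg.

wrap1=191.23_deg

crossed belt: β = asin((r1+r2)/C) = asin(9/92) = 5.6140°
wrap1 = wrap2 = π + 2β = 191.2280°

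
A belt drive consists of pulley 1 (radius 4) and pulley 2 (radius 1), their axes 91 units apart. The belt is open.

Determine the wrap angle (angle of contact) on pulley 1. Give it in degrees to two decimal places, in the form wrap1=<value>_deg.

wrap1=183.78_deg

open belt: β = asin((r2−r1)/C) = asin(-3/91) = -1.8892°
wrap1 = π − 2β = 183.7784°
wrap2 = π + 2β = 176.2216°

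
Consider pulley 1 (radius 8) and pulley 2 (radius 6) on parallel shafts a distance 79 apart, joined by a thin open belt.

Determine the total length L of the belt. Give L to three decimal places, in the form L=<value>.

open belt: β = asin((r2−r1)/C) = asin(-2/79) = -1.4507°
wrap1 = π − 2β = 182.9014°
wrap2 = π + 2β = 177.0986°
tangent length = C·cosβ = 78.9747
L = r1·wrap1 + r2·wrap2 + 2·C·cosβ = 8·3.1922 + 6·3.0910 + 2·78.9747 = 202.0329

L=202.033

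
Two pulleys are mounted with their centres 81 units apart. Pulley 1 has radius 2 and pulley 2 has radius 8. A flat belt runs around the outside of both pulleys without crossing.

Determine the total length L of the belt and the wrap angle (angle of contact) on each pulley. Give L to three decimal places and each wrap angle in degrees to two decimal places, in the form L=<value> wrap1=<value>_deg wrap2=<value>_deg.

open belt: β = asin((r2−r1)/C) = asin(6/81) = 4.2480°
wrap1 = π − 2β = 171.5040°
wrap2 = π + 2β = 188.4960°
tangent length = C·cosβ = 80.7775
L = r1·wrap1 + r2·wrap2 + 2·C·cosβ = 2·2.9933 + 8·3.2899 + 2·80.7775 = 193.8606

L=193.861 wrap1=171.50_deg wrap2=188.50_deg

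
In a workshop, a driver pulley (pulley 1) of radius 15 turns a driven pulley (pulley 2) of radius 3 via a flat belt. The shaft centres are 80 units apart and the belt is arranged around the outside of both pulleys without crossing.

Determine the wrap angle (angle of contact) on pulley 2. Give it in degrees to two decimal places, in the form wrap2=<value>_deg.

open belt: β = asin((r2−r1)/C) = asin(-12/80) = -8.6269°
wrap1 = π − 2β = 197.2539°
wrap2 = π + 2β = 162.7461°

wrap2=162.75_deg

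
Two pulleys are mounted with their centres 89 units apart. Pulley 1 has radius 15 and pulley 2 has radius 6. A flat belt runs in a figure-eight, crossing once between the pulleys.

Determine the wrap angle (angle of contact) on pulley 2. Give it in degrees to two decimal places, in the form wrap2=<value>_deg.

wrap2=207.30_deg

crossed belt: β = asin((r1+r2)/C) = asin(21/89) = 13.6479°
wrap1 = wrap2 = π + 2β = 207.2959°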